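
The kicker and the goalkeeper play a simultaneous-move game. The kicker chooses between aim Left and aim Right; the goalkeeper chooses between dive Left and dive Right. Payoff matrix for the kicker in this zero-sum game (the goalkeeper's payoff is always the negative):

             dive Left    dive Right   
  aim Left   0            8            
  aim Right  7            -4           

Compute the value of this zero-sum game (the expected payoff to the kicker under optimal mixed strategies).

The goalkeeper's mix must leave the kicker indifferent between aim Left and aim Right.
  the kicker's payoff to aim Left: q·0 + (1−q)·8 = -8q + 8
  the kicker's payoff to aim Right: q·7 + (1−q)·(-4) = 11q - 4
  -8q + 8 = 11q - 4  ⇒  -19q = -12  ⇒  q = 12/19.
The value is the kicker's expected payoff against this mix (using aim Left): (12/19)·0 + (7/19)·8 = 56/19.

v = 56/19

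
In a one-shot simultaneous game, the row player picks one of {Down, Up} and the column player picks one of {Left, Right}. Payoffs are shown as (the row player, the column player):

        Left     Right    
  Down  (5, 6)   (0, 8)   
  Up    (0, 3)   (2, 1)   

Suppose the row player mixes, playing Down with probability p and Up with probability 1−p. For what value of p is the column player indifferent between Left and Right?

p = 1/2

Set the column player's expected payoff from Left equal to that from Right:
  the column player's expected payoff from Left: p·6 + (1−p)·3 = 3p + 3
  the column player's expected payoff from Right: p·8 + (1−p)·1 = 7p + 1
  3p + 3 = 7p + 1  ⇒  -4p = -2  ⇒  p = 1/2.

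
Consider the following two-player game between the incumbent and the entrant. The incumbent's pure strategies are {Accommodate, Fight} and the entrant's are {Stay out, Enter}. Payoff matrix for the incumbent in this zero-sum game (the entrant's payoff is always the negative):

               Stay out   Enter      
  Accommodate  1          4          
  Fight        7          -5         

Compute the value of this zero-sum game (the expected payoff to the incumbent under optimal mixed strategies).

v = 11/5

The incumbent's indifference between Accommodate and Fight determines the entrant's mixing probability q:
  the incumbent's payoff from Accommodate: q·1 + (1−q)·4 = -3q + 4
  the incumbent's payoff from Fight: q·7 + (1−q)·(-5) = 12q - 5
  -3q + 4 = 12q - 5  ⇒  -15q = -9  ⇒  q = 3/5.
The value is the incumbent's expected payoff against this mix (using Accommodate): (3/5)·1 + (2/5)·4 = 11/5.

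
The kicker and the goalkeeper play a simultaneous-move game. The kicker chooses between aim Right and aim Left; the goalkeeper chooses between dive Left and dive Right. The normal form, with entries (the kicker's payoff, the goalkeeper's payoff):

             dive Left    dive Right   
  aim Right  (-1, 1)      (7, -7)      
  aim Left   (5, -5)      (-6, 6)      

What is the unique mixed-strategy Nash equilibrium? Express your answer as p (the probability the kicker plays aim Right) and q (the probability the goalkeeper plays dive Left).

Set the goalkeeper's expected payoff from dive Left equal to that from dive Right:
  the goalkeeper's payoff to dive Left: p·1 + (1−p)·(-5) = 6p - 5
  the goalkeeper's payoff to dive Right: p·(-7) + (1−p)·6 = -13p + 6
  6p - 5 = -13p + 6  ⇒  19p = 11  ⇒  p = 11/19.
Set the kicker's expected payoff from aim Right equal to that from aim Left:
  the kicker's expected payoff from aim Right: q·(-1) + (1−q)·7 = -8q + 7
  the kicker's expected payoff from aim Left: q·5 + (1−q)·(-6) = 11q - 6
  -8q + 7 = 11q - 6  ⇒  -19q = -13  ⇒  q = 13/19.

p = 11/19, q = 13/19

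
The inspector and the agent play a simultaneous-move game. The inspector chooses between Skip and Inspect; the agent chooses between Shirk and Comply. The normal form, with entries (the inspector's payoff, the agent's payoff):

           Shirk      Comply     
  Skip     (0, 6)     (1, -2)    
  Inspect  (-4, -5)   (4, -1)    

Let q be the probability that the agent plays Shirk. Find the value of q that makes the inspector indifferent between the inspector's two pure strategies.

q = 3/7

In a mixed equilibrium the inspector is indifferent between Skip and Inspect; this condition fixes q.
  the inspector's expected payoff from Skip: q·0 + (1−q)·1 = -q + 1
  the inspector's expected payoff from Inspect: q·(-4) + (1−q)·4 = -8q + 4
  -q + 1 = -8q + 4  ⇒  7q = 3  ⇒  q = 3/7.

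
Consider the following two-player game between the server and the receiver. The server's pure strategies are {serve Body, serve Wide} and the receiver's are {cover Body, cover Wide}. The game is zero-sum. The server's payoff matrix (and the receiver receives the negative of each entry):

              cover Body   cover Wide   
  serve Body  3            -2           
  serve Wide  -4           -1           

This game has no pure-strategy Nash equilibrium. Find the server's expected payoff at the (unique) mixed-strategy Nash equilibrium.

The receiver's mix must leave the server indifferent between serve Body and serve Wide.
  the server's expected payoff from serve Body: q·3 + (1−q)·(-2) = 5q - 2
  the server's expected payoff from serve Wide: q·(-4) + (1−q)·(-1) = -3q - 1
  5q - 2 = -3q - 1  ⇒  8q = 1  ⇒  q = 1/8.
At equilibrium the server is indifferent across rows, so the server's payoff equals the payoff from serve Body: (1/8)·3 + (7/8)·(-2) = -11/8.

-11/8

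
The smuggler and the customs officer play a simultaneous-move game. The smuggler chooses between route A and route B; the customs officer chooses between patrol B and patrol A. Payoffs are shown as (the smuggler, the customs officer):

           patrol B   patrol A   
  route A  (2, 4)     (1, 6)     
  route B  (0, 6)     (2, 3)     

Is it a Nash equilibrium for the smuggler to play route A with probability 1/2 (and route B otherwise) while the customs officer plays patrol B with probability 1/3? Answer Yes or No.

No

Given the smuggler's mix p = 1/2, the customs officer's payoff from patrol B is 5 but from patrol A is 9/2. The customs officer strictly prefers patrol B, so the customs officer would not mix.
So the proposed profile is not a Nash equilibrium.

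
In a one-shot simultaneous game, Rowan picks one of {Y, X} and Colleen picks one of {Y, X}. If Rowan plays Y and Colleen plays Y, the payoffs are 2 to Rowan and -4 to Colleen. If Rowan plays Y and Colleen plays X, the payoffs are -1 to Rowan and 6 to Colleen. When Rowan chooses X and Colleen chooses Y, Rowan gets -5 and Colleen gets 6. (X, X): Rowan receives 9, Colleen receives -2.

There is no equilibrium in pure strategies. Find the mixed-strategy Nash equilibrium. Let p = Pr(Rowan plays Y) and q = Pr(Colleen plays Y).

p = 4/9, q = 10/17

For Colleen to be willing to mix, Colleen must be indifferent between Y and X, which pins down Rowan's mix.
  Colleen's payoff from Y: p·(-4) + (1−p)·6 = -10p + 6
  Colleen's payoff from X: p·6 + (1−p)·(-2) = 8p - 2
  -10p + 6 = 8p - 2  ⇒  -18p = -8  ⇒  p = 4/9.
In a mixed equilibrium Rowan is indifferent between Y and X; this condition fixes q.
  Rowan's expected payoff from Y: q·2 + (1−q)·(-1) = 3q - 1
  Rowan's expected payoff from X: q·(-5) + (1−q)·9 = -14q + 9
  3q - 1 = -14q + 9  ⇒  17q = 10  ⇒  q = 10/17.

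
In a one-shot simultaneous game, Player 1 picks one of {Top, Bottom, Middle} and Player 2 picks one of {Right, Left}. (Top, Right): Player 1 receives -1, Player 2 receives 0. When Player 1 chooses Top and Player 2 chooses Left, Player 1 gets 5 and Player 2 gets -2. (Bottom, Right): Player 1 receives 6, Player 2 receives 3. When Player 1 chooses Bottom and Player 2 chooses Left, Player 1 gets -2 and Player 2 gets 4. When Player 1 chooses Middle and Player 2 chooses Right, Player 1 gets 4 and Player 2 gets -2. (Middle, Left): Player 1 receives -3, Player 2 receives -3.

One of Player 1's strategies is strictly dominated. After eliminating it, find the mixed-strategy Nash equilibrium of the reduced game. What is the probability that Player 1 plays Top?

p = 1/3

Player 1's strategy Middle is strictly dominated by Bottom: 6 > 4 and -2 > -3. Eliminate Middle.
In a mixed equilibrium Player 2 is indifferent between Right and Left; this condition fixes p.
  Player 2's payoff to Right: p·0 + (1−p)·3 = -3p + 3
  Player 2's payoff to Left: p·(-2) + (1−p)·4 = -6p + 4
  -3p + 3 = -6p + 4  ⇒  3p = 1  ⇒  p = 1/3.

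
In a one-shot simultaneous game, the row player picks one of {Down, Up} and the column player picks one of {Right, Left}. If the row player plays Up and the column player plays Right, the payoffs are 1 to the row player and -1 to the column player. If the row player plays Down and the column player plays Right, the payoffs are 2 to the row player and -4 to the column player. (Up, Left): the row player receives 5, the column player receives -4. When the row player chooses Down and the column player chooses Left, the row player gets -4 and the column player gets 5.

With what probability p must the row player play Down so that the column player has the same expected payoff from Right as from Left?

The column player's indifference between Right and Left determines the row player's mixing probability p:
  the column player's payoff to Right: p·(-4) + (1−p)·(-1) = -3p - 1
  the column player's payoff to Left: p·5 + (1−p)·(-4) = 9p - 4
  -3p - 1 = 9p - 4  ⇒  -12p = -3  ⇒  p = 1/4.

p = 1/4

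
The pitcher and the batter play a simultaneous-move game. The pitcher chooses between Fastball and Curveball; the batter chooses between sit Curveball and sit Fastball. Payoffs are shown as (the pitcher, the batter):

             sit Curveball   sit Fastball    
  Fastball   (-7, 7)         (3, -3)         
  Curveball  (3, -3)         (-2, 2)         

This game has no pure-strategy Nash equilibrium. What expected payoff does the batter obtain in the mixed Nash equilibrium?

1/3

The batter's indifference between sit Curveball and sit Fastball determines the pitcher's mixing probability p:
  the batter's payoff to sit Curveball: p·7 + (1−p)·(-3) = 10p - 3
  the batter's payoff to sit Fastball: p·(-3) + (1−p)·2 = -5p + 2
  10p - 3 = -5p + 2  ⇒  15p = 5  ⇒  p = 1/3.
At equilibrium the batter is indifferent across columns, so the batter's payoff equals the payoff from sit Curveball: (1/3)·7 + (2/3)·(-3) = 1/3.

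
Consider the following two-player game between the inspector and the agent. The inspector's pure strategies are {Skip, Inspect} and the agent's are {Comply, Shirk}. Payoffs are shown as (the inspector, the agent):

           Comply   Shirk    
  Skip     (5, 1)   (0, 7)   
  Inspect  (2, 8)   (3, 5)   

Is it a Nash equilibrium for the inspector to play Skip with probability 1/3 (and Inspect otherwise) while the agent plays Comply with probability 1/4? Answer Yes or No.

Given the agent's mix q = 1/4, the inspector's payoff from Skip is 5/4 but from Inspect is 11/4. The inspector strictly prefers Inspect, so the inspector would not mix.
So the proposed profile is not a Nash equilibrium.

No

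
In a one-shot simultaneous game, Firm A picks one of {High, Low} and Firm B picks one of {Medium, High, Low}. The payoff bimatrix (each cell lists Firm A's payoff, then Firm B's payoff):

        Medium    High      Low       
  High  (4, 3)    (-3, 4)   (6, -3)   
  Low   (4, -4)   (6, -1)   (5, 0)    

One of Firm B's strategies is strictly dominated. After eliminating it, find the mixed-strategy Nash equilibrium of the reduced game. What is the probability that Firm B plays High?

q = 1/10

Firm B's strategy Medium is strictly dominated by High: 4 > 3 and -1 > -4. Eliminate Medium.
Firm B's mix must leave Firm A indifferent between High and Low.
  Firm A's payoff to High: q·(-3) + (1−q)·6 = -9q + 6
  Firm A's payoff to Low: q·6 + (1−q)·5 = q + 5
  -9q + 6 = q + 5  ⇒  -10q = -1  ⇒  q = 1/10.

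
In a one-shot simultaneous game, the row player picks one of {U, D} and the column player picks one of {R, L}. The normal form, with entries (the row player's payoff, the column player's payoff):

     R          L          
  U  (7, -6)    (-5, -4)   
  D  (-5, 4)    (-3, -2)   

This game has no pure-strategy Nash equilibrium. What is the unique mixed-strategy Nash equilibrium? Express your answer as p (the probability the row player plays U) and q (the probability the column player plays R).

p = 3/4, q = 1/7

In a mixed equilibrium the column player is indifferent between R and L; this condition fixes p.
  the column player's payoff from R: p·(-6) + (1−p)·4 = -10p + 4
  the column player's payoff from L: p·(-4) + (1−p)·(-2) = -2p - 2
  -10p + 4 = -2p - 2  ⇒  -8p = -6  ⇒  p = 3/4.
The row player's indifference between U and D determines the column player's mixing probability q:
  the row player's payoff to U: q·7 + (1−q)·(-5) = 12q - 5
  the row player's payoff to D: q·(-5) + (1−q)·(-3) = -2q - 3
  12q - 5 = -2q - 3  ⇒  14q = 2  ⇒  q = 1/7.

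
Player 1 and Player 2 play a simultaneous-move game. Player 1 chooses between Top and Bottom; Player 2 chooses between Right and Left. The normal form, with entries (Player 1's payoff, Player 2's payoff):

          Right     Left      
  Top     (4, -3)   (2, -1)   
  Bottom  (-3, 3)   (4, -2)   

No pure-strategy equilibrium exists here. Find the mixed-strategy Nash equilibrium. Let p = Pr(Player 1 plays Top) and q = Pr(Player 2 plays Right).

In a mixed equilibrium Player 2 is indifferent between Right and Left; this condition fixes p.
  Player 2's payoff to Right: p·(-3) + (1−p)·3 = -6p + 3
  Player 2's payoff to Left: p·(-1) + (1−p)·(-2) = p - 2
  -6p + 3 = p - 2  ⇒  -7p = -5  ⇒  p = 5/7.
For Player 1 to be willing to mix, Player 1 must be indifferent between Top and Bottom, which pins down Player 2's mix.
  Player 1's payoff from Top: q·4 + (1−q)·2 = 2q + 2
  Player 1's payoff from Bottom: q·(-3) + (1−q)·4 = -7q + 4
  2q + 2 = -7q + 4  ⇒  9q = 2  ⇒  q = 2/9.

p = 5/7, q = 2/9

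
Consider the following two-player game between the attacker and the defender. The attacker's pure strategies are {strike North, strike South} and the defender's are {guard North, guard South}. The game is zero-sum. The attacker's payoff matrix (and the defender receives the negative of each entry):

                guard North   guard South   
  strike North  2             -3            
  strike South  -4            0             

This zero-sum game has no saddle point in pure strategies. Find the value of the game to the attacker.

v = -4/3

The attacker's indifference between strike North and strike South determines the defender's mixing probability q:
  the attacker's payoff from strike North: q·2 + (1−q)·(-3) = 5q - 3
  the attacker's payoff from strike South: q·(-4) + (1−q)·0 = -4q
  5q - 3 = -4q  ⇒  9q = 3  ⇒  q = 1/3.
The value is the attacker's expected payoff against this mix (using strike North): (1/3)·2 + (2/3)·(-3) = -4/3.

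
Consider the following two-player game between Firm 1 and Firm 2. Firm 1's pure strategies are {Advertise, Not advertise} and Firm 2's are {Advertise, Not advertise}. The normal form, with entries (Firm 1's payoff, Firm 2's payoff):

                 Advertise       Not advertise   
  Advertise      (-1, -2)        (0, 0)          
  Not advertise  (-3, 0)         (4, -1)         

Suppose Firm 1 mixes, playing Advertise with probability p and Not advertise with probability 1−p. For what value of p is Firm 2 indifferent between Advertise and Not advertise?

Firm 2's indifference between Advertise and Not advertise determines Firm 1's mixing probability p:
  Firm 2's expected payoff from Advertise: p·(-2) + (1−p)·0 = -2p
  Firm 2's expected payoff from Not advertise: p·0 + (1−p)·(-1) = p - 1
  -2p = p - 1  ⇒  -3p = -1  ⇒  p = 1/3.

p = 1/3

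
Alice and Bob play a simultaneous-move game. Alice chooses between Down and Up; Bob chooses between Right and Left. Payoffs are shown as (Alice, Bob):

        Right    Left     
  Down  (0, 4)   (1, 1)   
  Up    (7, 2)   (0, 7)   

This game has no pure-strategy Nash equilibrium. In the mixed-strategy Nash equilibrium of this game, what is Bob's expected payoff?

Set Bob's expected payoff from Right equal to that from Left:
  Bob's payoff to Right: p·4 + (1−p)·2 = 2p + 2
  Bob's payoff to Left: p·1 + (1−p)·7 = -6p + 7
  2p + 2 = -6p + 7  ⇒  8p = 5  ⇒  p = 5/8.
At equilibrium Bob is indifferent across columns, so Bob's payoff equals the payoff from Right: (5/8)·4 + (3/8)·2 = 13/4.

13/4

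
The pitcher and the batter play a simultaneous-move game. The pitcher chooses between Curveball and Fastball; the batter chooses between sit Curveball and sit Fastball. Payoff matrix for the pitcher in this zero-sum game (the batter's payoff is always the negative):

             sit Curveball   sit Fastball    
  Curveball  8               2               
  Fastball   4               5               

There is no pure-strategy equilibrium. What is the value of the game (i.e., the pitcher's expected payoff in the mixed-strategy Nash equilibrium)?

The pitcher's indifference between Curveball and Fastball determines the batter's mixing probability q:
  the pitcher's expected payoff from Curveball: q·8 + (1−q)·2 = 6q + 2
  the pitcher's expected payoff from Fastball: q·4 + (1−q)·5 = -q + 5
  6q + 2 = -q + 5  ⇒  7q = 3  ⇒  q = 3/7.
The value is the pitcher's expected payoff against this mix (using Curveball): (3/7)·8 + (4/7)·2 = 32/7.

v = 32/7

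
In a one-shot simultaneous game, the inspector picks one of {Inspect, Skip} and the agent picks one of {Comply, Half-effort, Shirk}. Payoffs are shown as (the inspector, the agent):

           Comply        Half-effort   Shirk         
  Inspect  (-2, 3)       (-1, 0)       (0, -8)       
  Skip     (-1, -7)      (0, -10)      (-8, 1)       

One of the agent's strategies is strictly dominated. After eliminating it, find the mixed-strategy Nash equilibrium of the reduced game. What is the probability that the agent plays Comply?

q = 8/9

The agent's strategy Half-effort is strictly dominated by Comply: 3 > 0 and -7 > -10. Eliminate Half-effort.
The inspector's indifference between Inspect and Skip determines the agent's mixing probability q:
  the inspector's expected payoff from Inspect: q·(-2) + (1−q)·0 = -2q
  the inspector's expected payoff from Skip: q·(-1) + (1−q)·(-8) = 7q - 8
  -2q = 7q - 8  ⇒  -9q = -8  ⇒  q = 8/9.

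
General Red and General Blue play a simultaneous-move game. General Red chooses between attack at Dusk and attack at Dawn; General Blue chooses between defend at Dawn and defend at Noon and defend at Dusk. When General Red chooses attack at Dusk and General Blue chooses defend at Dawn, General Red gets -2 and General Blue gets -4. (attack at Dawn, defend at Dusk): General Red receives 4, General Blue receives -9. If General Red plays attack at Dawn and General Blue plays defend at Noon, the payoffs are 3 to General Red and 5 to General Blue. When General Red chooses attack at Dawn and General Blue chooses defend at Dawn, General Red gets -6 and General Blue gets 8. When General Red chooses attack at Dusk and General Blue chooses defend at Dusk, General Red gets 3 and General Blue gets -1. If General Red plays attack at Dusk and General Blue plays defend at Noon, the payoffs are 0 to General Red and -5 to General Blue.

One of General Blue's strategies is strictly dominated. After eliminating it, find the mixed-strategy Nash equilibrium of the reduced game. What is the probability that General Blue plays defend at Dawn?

General Blue's strategy defend at Noon is strictly dominated by defend at Dawn: -4 > -5 and 8 > 5. Eliminate defend at Noon.
For General Red to be willing to mix, General Red must be indifferent between attack at Dusk and attack at Dawn, which pins down General Blue's mix.
  General Red's payoff to attack at Dusk: q·(-2) + (1−q)·3 = -5q + 3
  General Red's payoff to attack at Dawn: q·(-6) + (1−q)·4 = -10q + 4
  -5q + 3 = -10q + 4  ⇒  5q = 1  ⇒  q = 1/5.

q = 1/5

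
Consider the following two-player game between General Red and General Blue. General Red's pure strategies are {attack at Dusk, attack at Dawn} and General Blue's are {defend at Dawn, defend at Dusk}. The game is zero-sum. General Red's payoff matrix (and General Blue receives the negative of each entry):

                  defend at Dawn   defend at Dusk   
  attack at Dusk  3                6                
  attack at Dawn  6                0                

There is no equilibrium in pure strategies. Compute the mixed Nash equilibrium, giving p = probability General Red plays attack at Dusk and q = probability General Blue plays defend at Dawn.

Set General Blue's expected payoff from defend at Dawn equal to that from defend at Dusk:
  General Blue's payoff to defend at Dawn: p·(-3) + (1−p)·(-6) = 3p - 6
  General Blue's payoff to defend at Dusk: p·(-6) + (1−p)·0 = -6p
  3p - 6 = -6p  ⇒  9p = 6  ⇒  p = 2/3.
General Blue's mix must leave General Red indifferent between attack at Dusk and attack at Dawn.
  General Red's payoff from attack at Dusk: q·3 + (1−q)·6 = -3q + 6
  General Red's payoff from attack at Dawn: q·6 + (1−q)·0 = 6q
  -3q + 6 = 6q  ⇒  -9q = -6  ⇒  q = 2/3.

p = 2/3, q = 2/3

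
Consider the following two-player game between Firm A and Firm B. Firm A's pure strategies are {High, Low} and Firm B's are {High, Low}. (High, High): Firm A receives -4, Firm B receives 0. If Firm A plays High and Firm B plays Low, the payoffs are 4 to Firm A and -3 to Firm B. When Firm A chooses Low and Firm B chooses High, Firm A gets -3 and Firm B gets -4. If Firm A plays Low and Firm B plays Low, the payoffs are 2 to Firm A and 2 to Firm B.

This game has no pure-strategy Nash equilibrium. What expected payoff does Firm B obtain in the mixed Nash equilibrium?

Firm B's indifference between High and Low determines Firm A's mixing probability p:
  Firm B's expected payoff from High: p·0 + (1−p)·(-4) = 4p - 4
  Firm B's expected payoff from Low: p·(-3) + (1−p)·2 = -5p + 2
  4p - 4 = -5p + 2  ⇒  9p = 6  ⇒  p = 2/3.
At equilibrium Firm B is indifferent across columns, so Firm B's payoff equals the payoff from High: (2/3)·0 + (1/3)·(-4) = -4/3.

-4/3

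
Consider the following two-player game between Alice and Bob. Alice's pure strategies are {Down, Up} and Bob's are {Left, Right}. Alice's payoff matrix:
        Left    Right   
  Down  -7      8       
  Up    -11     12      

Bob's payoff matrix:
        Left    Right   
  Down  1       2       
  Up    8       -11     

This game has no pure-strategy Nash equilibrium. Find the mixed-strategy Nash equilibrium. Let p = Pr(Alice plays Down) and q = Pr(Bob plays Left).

In a mixed equilibrium Bob is indifferent between Left and Right; this condition fixes p.
  Bob's payoff to Left: p·1 + (1−p)·8 = -7p + 8
  Bob's payoff to Right: p·2 + (1−p)·(-11) = 13p - 11
  -7p + 8 = 13p - 11  ⇒  -20p = -19  ⇒  p = 19/20.
Alice's indifference between Down and Up determines Bob's mixing probability q:
  Alice's payoff from Down: q·(-7) + (1−q)·8 = -15q + 8
  Alice's payoff from Up: q·(-11) + (1−q)·12 = -23q + 12
  -15q + 8 = -23q + 12  ⇒  8q = 4  ⇒  q = 1/2.

p = 19/20, q = 1/2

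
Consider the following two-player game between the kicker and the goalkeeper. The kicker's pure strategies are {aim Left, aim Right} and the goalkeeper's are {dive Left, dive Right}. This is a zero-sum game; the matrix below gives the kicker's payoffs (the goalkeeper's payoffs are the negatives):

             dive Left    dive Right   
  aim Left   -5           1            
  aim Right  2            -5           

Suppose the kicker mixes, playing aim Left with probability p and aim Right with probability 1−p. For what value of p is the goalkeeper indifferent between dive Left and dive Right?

The goalkeeper's indifference between dive Left and dive Right determines the kicker's mixing probability p:
  the goalkeeper's payoff to dive Left: p·5 + (1−p)·(-2) = 7p - 2
  the goalkeeper's payoff to dive Right: p·(-1) + (1−p)·5 = -6p + 5
  7p - 2 = -6p + 5  ⇒  13p = 7  ⇒  p = 7/13.

p = 7/13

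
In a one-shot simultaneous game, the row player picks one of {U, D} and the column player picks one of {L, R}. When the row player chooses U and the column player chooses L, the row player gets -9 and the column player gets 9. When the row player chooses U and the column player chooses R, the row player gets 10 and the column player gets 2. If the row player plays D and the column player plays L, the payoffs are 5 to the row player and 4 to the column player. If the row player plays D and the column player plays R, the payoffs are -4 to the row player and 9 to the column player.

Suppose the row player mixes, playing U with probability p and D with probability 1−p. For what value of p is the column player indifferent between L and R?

p = 5/12

In a mixed equilibrium the column player is indifferent between L and R; this condition fixes p.
  the column player's payoff from L: p·9 + (1−p)·4 = 5p + 4
  the column player's payoff from R: p·2 + (1−p)·9 = -7p + 9
  5p + 4 = -7p + 9  ⇒  12p = 5  ⇒  p = 5/12.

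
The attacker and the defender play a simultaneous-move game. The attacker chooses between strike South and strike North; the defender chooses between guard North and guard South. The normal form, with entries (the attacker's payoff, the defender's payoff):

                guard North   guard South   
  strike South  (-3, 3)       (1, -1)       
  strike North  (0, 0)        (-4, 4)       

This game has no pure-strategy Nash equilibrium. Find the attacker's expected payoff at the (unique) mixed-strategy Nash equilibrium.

In a mixed equilibrium the attacker is indifferent between strike South and strike North; this condition fixes q.
  the attacker's payoff from strike South: q·(-3) + (1−q)·1 = -4q + 1
  the attacker's payoff from strike North: q·0 + (1−q)·(-4) = 4q - 4
  -4q + 1 = 4q - 4  ⇒  -8q = -5  ⇒  q = 5/8.
At equilibrium the attacker is indifferent across rows, so the attacker's payoff equals the payoff from strike South: (5/8)·(-3) + (3/8)·1 = -3/2.

-3/2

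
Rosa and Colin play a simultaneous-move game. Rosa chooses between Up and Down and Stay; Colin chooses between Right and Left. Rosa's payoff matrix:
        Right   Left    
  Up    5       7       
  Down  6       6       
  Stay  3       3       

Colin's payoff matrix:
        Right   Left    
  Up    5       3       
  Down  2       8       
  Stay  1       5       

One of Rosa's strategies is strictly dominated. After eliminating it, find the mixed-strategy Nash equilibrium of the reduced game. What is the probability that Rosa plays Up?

Rosa's strategy Stay is strictly dominated by Down: 6 > 3 and 6 > 3. Eliminate Stay.
For Colin to be willing to mix, Colin must be indifferent between Right and Left, which pins down Rosa's mix.
  Colin's expected payoff from Right: p·5 + (1−p)·2 = 3p + 2
  Colin's expected payoff from Left: p·3 + (1−p)·8 = -5p + 8
  3p + 2 = -5p + 8  ⇒  8p = 6  ⇒  p = 3/4.

p = 3/4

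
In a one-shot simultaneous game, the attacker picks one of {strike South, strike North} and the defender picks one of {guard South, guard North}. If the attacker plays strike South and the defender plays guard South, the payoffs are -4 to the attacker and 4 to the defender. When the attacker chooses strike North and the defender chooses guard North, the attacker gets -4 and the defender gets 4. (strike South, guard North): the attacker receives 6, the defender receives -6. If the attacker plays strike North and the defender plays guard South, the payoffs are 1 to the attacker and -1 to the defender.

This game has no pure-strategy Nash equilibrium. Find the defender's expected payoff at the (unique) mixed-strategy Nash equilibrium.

2/3

The attacker's mix must leave the defender indifferent between guard South and guard North.
  the defender's payoff to guard South: p·4 + (1−p)·(-1) = 5p - 1
  the defender's payoff to guard North: p·(-6) + (1−p)·4 = -10p + 4
  5p - 1 = -10p + 4  ⇒  15p = 5  ⇒  p = 1/3.
At equilibrium the defender is indifferent across columns, so the defender's payoff equals the payoff from guard South: (1/3)·4 + (2/3)·(-1) = 2/3.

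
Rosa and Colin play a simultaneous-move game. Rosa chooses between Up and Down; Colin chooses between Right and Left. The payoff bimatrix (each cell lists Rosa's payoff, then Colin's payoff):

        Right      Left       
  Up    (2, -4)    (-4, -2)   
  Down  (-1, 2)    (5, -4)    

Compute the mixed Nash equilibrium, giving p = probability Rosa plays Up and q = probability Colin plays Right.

Set Colin's expected payoff from Right equal to that from Left:
  Colin's expected payoff from Right: p·(-4) + (1−p)·2 = -6p + 2
  Colin's expected payoff from Left: p·(-2) + (1−p)·(-4) = 2p - 4
  -6p + 2 = 2p - 4  ⇒  -8p = -6  ⇒  p = 3/4.
In a mixed equilibrium Rosa is indifferent between Up and Down; this condition fixes q.
  Rosa's payoff from Up: q·2 + (1−q)·(-4) = 6q - 4
  Rosa's payoff from Down: q·(-1) + (1−q)·5 = -6q + 5
  6q - 4 = -6q + 5  ⇒  12q = 9  ⇒  q = 3/4.

p = 3/4, q = 3/4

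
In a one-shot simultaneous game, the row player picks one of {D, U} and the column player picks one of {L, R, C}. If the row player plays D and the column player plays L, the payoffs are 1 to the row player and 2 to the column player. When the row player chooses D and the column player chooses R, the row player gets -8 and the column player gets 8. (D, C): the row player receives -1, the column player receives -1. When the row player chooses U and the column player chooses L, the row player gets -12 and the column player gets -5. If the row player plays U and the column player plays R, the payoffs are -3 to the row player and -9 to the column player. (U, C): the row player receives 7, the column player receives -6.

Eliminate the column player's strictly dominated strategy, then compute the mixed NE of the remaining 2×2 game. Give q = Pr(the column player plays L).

q = 5/18

The column player's strategy C is strictly dominated by L: 2 > -1 and -5 > -6. Eliminate C.
In a mixed equilibrium the row player is indifferent between D and U; this condition fixes q.
  the row player's payoff from D: q·1 + (1−q)·(-8) = 9q - 8
  the row player's payoff from U: q·(-12) + (1−q)·(-3) = -9q - 3
  9q - 8 = -9q - 3  ⇒  18q = 5  ⇒  q = 5/18.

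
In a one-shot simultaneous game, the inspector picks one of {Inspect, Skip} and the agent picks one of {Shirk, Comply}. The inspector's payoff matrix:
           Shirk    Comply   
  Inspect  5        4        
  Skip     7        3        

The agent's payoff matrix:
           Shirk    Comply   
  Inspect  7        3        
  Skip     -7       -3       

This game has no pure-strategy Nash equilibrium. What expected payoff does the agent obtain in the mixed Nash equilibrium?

The inspector's mix must leave the agent indifferent between Shirk and Comply.
  the agent's payoff from Shirk: p·7 + (1−p)·(-7) = 14p - 7
  the agent's payoff from Comply: p·3 + (1−p)·(-3) = 6p - 3
  14p - 7 = 6p - 3  ⇒  8p = 4  ⇒  p = 1/2.
At equilibrium the agent is indifferent across columns, so the agent's payoff equals the payoff from Shirk: (1/2)·7 + (1/2)·(-7) = 0.

0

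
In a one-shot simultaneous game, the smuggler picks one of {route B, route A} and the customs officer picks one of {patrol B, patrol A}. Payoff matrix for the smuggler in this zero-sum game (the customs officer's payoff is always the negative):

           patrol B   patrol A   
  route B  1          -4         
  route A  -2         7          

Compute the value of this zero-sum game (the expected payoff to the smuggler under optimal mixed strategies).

v = -1/14

For the smuggler to be willing to mix, the smuggler must be indifferent between route B and route A, which pins down the customs officer's mix.
  the smuggler's payoff to route B: q·1 + (1−q)·(-4) = 5q - 4
  the smuggler's payoff to route A: q·(-2) + (1−q)·7 = -9q + 7
  5q - 4 = -9q + 7  ⇒  14q = 11  ⇒  q = 11/14.
The value is the smuggler's expected payoff against this mix (using route B): (11/14)·1 + (3/14)·(-4) = -1/14.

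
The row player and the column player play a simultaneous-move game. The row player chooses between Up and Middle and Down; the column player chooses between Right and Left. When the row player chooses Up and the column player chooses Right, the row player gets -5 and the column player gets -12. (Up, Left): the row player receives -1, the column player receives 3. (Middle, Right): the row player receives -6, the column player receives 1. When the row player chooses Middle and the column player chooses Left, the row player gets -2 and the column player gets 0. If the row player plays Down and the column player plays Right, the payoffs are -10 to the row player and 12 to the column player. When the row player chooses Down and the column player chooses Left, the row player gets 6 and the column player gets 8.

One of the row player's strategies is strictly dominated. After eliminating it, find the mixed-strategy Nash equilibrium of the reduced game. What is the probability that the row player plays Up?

The row player's strategy Middle is strictly dominated by Up: -5 > -6 and -1 > -2. Eliminate Middle.
For the column player to be willing to mix, the column player must be indifferent between Right and Left, which pins down the row player's mix.
  the column player's payoff from Right: p·(-12) + (1−p)·12 = -24p + 12
  the column player's payoff from Left: p·3 + (1−p)·8 = -5p + 8
  -24p + 12 = -5p + 8  ⇒  -19p = -4  ⇒  p = 4/19.

p = 4/19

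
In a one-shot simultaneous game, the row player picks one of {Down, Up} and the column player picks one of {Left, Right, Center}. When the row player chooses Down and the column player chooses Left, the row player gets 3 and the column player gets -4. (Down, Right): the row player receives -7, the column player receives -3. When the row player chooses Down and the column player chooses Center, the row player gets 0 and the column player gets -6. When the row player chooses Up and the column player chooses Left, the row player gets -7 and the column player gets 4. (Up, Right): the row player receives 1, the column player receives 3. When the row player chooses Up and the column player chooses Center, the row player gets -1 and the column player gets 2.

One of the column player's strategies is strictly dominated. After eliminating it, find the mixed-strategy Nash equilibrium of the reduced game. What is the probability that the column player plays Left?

q = 4/9

The column player's strategy Center is strictly dominated by Left: -4 > -6 and 4 > 2. Eliminate Center.
For the row player to be willing to mix, the row player must be indifferent between Down and Up, which pins down the column player's mix.
  the row player's payoff to Down: q·3 + (1−q)·(-7) = 10q - 7
  the row player's payoff to Up: q·(-7) + (1−q)·1 = -8q + 1
  10q - 7 = -8q + 1  ⇒  18q = 8  ⇒  q = 4/9.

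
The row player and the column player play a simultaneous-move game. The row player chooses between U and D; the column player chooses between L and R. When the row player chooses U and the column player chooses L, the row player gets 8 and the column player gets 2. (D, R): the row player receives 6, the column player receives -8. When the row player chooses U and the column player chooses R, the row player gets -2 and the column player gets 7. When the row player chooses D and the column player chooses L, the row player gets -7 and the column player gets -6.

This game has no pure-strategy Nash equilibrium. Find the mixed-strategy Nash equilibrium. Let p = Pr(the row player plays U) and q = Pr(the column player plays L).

The row player's mix must leave the column player indifferent between L and R.
  the column player's payoff from L: p·2 + (1−p)·(-6) = 8p - 6
  the column player's payoff from R: p·7 + (1−p)·(-8) = 15p - 8
  8p - 6 = 15p - 8  ⇒  -7p = -2  ⇒  p = 2/7.
For the row player to be willing to mix, the row player must be indifferent between U and D, which pins down the column player's mix.
  the row player's payoff to U: q·8 + (1−q)·(-2) = 10q - 2
  the row player's payoff to D: q·(-7) + (1−q)·6 = -13q + 6
  10q - 2 = -13q + 6  ⇒  23q = 8  ⇒  q = 8/23.

p = 2/7, q = 8/23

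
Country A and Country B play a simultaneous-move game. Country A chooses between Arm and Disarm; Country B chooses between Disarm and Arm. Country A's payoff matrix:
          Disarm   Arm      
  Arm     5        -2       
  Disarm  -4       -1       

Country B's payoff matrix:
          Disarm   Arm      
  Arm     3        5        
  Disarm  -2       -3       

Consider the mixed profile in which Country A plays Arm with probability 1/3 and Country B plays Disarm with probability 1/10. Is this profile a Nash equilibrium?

Yes

Check Country B's indifference given Country A's mix p = 1/3:
  payoff from Disarm = -1/3; payoff from Arm = -1/3 — equal.
Check Country A's indifference given Country B's mix q = 1/10:
  payoff from Arm = -13/10; payoff from Disarm = -13/10 — equal.
Both players are indifferent, so neither can profitably deviate.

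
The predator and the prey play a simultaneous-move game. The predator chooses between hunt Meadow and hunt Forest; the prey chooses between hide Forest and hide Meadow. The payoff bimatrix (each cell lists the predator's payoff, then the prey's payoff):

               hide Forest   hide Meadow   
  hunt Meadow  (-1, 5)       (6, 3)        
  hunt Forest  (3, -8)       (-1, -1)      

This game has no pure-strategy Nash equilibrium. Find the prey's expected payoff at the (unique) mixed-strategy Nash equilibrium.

19/9

For the prey to be willing to mix, the prey must be indifferent between hide Forest and hide Meadow, which pins down the predator's mix.
  the prey's payoff from hide Forest: p·5 + (1−p)·(-8) = 13p - 8
  the prey's payoff from hide Meadow: p·3 + (1−p)·(-1) = 4p - 1
  13p - 8 = 4p - 1  ⇒  9p = 7  ⇒  p = 7/9.
At equilibrium the prey is indifferent across columns, so the prey's payoff equals the payoff from hide Forest: (7/9)·5 + (2/9)·(-8) = 19/9.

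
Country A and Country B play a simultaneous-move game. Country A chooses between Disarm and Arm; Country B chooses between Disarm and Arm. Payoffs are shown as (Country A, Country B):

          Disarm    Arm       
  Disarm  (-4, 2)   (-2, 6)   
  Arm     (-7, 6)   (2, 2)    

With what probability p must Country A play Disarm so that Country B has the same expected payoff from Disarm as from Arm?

In a mixed equilibrium Country B is indifferent between Disarm and Arm; this condition fixes p.
  Country B's expected payoff from Disarm: p·2 + (1−p)·6 = -4p + 6
  Country B's expected payoff from Arm: p·6 + (1−p)·2 = 4p + 2
  -4p + 6 = 4p + 2  ⇒  -8p = -4  ⇒  p = 1/2.

p = 1/2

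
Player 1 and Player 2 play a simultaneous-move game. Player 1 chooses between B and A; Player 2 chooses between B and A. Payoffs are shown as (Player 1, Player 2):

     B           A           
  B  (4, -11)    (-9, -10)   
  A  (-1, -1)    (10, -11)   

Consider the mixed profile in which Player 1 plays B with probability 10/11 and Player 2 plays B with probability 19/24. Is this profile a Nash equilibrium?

Yes

Check Player 2's indifference given Player 1's mix p = 10/11:
  payoff from B = -111/11; payoff from A = -111/11 — equal.
Check Player 1's indifference given Player 2's mix q = 19/24:
  payoff from B = 31/24; payoff from A = 31/24 — equal.
Both players are indifferent, so neither can profitably deviate.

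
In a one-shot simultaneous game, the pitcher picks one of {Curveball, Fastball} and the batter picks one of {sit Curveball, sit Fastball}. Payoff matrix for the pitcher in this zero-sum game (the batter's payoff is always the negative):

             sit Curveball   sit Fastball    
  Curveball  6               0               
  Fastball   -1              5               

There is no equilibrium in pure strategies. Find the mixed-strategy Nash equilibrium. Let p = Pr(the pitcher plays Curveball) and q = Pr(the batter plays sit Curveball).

For the batter to be willing to mix, the batter must be indifferent between sit Curveball and sit Fastball, which pins down the pitcher's mix.
  the batter's payoff from sit Curveball: p·(-6) + (1−p)·1 = -7p + 1
  the batter's payoff from sit Fastball: p·0 + (1−p)·(-5) = 5p - 5
  -7p + 1 = 5p - 5  ⇒  -12p = -6  ⇒  p = 1/2.
In a mixed equilibrium the pitcher is indifferent between Curveball and Fastball; this condition fixes q.
  the pitcher's expected payoff from Curveball: q·6 + (1−q)·0 = 6q
  the pitcher's expected payoff from Fastball: q·(-1) + (1−q)·5 = -6q + 5
  6q = -6q + 5  ⇒  12q = 5  ⇒  q = 5/12.

p = 1/2, q = 5/12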